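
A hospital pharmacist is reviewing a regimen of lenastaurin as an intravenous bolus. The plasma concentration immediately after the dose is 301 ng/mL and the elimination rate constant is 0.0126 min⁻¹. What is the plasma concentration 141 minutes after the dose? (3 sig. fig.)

C(t) = C₀ e^(−kt) = 301 × e^(−0.01260 × 141) = 301 × e^(−1.777) = 301 × 0.1692 ≈ 50.9 ng/mL

50.9 ng/mL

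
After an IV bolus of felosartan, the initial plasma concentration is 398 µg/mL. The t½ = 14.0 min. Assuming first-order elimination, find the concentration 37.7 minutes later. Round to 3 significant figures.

61.6 µg/mL

k = ln 2 / 14.0 = 0.04951 min⁻¹
37.7 min is 2.693 half-lives, so C = 398 × (1/2)^2.693 = 398 × 0.1547 ≈ 61.6 µg/mL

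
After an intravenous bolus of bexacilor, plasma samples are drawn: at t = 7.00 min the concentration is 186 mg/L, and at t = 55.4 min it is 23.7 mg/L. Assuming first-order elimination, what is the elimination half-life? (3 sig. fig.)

16.3 minutes

k = ln(C₁/C₂) / (t₂ − t₁) = ln(186/23.7) / (55.4 − 7.00)
  = 2.060 / 48.40 = 0.04257 min⁻¹
t½ = ln 2 / k = ln 2 / 0.04257 ≈ 16.3 minutes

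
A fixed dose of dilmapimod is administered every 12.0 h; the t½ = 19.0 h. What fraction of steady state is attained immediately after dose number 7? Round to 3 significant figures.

k = ln 2 / 19.0 = 0.03648 h⁻¹
f_n = 1 − e^(−nkτ) = 1 − e^(−7 × 0.03648 × 12.0) = 1 − e^(−3.064) = 1 − 0.04668 ≈ 0.953

0.953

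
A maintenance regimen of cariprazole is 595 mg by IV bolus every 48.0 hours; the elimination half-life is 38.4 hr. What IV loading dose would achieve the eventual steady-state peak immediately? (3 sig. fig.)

1030 mg

k = ln 2 / 38.4 = 0.01805 hr⁻¹
Accumulation ratio R = 1 / (1 − e^(−kτ)) = 1 / (1 − e^(−0.01805×48.0)) = 1 / (1 − 0.4204) = 1.725
Loading dose = maintenance dose × R = 595 × 1.725 ≈ 1030 mg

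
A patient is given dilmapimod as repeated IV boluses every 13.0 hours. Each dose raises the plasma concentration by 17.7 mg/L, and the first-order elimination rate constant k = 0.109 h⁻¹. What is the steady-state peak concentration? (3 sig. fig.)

Fraction remaining after one interval: e^(−kτ) = e^(−0.1090 × 13.0) = 0.2424
R = 1 / (1 − 0.2424) = 1.320
Css,max = 17.7 × 1.320 ≈ 23.4 mg/L

23.4 mg/L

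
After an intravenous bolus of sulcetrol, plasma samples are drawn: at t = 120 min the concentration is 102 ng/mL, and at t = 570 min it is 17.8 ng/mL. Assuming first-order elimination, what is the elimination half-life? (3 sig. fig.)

179 minutes

k = ln(C₁/C₂) / (t₂ − t₁) = ln(102/17.8) / (570 − 120)
  = 1.746 / 450.0 = 0.003879 min⁻¹
t½ = ln 2 / k = ln 2 / 0.003879 ≈ 179 minutes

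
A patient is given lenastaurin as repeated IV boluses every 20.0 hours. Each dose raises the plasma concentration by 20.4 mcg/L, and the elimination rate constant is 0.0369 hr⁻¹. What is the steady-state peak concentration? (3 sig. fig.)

39.1 mcg/L

Fraction remaining after one interval: e^(−kτ) = e^(−0.03690 × 20.0) = 0.4781
R = 1 / (1 − 0.4781) = 1.916
Css,max = 20.4 × 1.916 ≈ 39.1 mcg/L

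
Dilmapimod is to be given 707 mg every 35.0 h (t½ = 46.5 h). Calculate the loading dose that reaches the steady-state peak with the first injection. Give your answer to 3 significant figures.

1740 mg

k = ln 2 / 46.5 = 0.01491 h⁻¹
Accumulation ratio R = 1 / (1 − e^(−kτ)) = 1 / (1 − e^(−0.01491×35.0)) = 1 / (1 − 0.5935) = 2.460
Loading dose = maintenance dose × R = 707 × 2.460 ≈ 1740 mg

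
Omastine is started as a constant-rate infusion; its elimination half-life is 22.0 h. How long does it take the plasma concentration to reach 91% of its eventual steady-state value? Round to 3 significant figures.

76.4 hours

k = ln 2 / 22.0 = 0.03151 h⁻¹
f = 1 − e^(−kt)  ⇒  t = −ln(1 − f) / k
t = −ln(1 − 0.91) / 0.03151 = 2.408 / 0.03151 ≈ 76.4 hours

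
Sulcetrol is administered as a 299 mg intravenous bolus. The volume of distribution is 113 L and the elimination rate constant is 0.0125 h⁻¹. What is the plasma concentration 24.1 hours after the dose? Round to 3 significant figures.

1.96 mg/L

C₀ = dose / V = 299 / 113 = 2.646 mg/L
C(t) = C₀ e^(−kt) = 2.646 × e^(−0.01250 × 24.1) = 2.646 × e^(−0.3013) = 2.646 × 0.7399 ≈ 1.96 mg/L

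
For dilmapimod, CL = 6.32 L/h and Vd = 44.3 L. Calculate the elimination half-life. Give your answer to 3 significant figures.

4.86 hours

k = CL / V = 6.32 / 44.3 = 0.1427 h⁻¹
t½ = ln 2 / k = ln 2 / 0.1427 ≈ 4.86 hours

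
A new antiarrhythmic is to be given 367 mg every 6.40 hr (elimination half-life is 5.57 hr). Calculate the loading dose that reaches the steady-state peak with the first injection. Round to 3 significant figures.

668 mg

k = ln 2 / 5.57 = 0.1244 hr⁻¹
Accumulation ratio R = 1 / (1 − e^(−kτ)) = 1 / (1 − e^(−0.1244×6.40)) = 1 / (1 − 0.4509) = 1.821
Loading dose = maintenance dose × R = 367 × 1.821 ≈ 668 mg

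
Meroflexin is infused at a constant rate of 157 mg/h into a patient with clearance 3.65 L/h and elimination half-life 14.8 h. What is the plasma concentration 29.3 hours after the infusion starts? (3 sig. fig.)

32.1 µg/mL

Css = rate / CL = 157 / 3.65 = 43.01 µg/mL
k = ln 2 / 14.8 = 0.04683 h⁻¹
C(t) = Css (1 − e^(−kt)) = 43.01 × (1 − e^(−1.372)) = 43.01 × 0.7465 ≈ 32.1 µg/mL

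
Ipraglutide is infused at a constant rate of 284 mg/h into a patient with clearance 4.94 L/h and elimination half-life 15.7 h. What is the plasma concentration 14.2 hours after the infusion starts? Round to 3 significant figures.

Css = rate / CL = 284 / 4.94 = 57.49 µg/mL
k = ln 2 / 15.7 = 0.04415 h⁻¹
C(t) = Css (1 − e^(−kt)) = 57.49 × (1 − e^(−0.6269)) = 57.49 × 0.4658 ≈ 26.8 µg/mL

26.8 µg/mL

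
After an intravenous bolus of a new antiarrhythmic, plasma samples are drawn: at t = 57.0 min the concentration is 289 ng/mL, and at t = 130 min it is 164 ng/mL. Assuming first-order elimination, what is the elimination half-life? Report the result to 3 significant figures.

89.3 minutes

k = ln(C₁/C₂) / (t₂ − t₁) = ln(289/164) / (130 − 57.0)
  = 0.5666 / 73.00 = 0.007761 min⁻¹
t½ = ln 2 / k = ln 2 / 0.007761 ≈ 89.3 minutes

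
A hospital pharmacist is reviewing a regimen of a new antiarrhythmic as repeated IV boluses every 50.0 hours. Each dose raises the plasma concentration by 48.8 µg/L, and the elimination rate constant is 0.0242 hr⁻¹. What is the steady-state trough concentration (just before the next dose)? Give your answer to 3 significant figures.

Fraction remaining after one interval: e^(−kτ) = e^(−0.02420 × 50.0) = 0.2982
R = 1 / (1 − 0.2982) = 1.425
Css,max = 48.8 × 1.425 = 69.54 µg/L
Css,min = Css,max × e^(−kτ) = 69.54 × 0.2982 ≈ 20.7 µg/L

20.7 µg/L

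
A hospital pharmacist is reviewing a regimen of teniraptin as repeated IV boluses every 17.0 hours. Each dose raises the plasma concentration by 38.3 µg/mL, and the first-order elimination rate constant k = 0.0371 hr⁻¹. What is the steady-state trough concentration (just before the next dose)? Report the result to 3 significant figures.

43.6 µg/mL

Fraction remaining after one interval: e^(−kτ) = e^(−0.03710 × 17.0) = 0.5322
R = 1 / (1 − 0.5322) = 2.138
Css,max = 38.3 × 2.138 = 81.88 µg/mL
Css,min = Css,max × e^(−kτ) = 81.88 × 0.5322 ≈ 43.6 µg/mL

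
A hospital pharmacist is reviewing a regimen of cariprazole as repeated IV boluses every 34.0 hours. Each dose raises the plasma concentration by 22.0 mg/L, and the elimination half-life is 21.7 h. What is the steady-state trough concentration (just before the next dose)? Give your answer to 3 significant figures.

k = ln 2 / 21.7 = 0.03194 h⁻¹
Fraction remaining after one interval: e^(−kτ) = e^(−0.03194 × 34.0) = 0.3376
R = 1 / (1 − 0.3376) = 1.510
Css,max = 22.0 × 1.510 = 33.21 mg/L
Css,min = Css,max × e^(−kτ) = 33.21 × 0.3376 ≈ 11.2 mg/L

11.2 mg/L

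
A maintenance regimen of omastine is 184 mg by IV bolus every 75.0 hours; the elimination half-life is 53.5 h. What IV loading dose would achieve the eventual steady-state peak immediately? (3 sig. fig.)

296 mg

k = ln 2 / 53.5 = 0.01296 h⁻¹
Accumulation ratio R = 1 / (1 − e^(−kτ)) = 1 / (1 − e^(−0.01296×75.0)) = 1 / (1 − 0.3784) = 1.609
Loading dose = maintenance dose × R = 184 × 1.609 ≈ 296 mg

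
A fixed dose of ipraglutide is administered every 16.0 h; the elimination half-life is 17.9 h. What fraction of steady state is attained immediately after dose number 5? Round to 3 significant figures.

k = ln 2 / 17.9 = 0.03872 h⁻¹
f_n = 1 − e^(−nkτ) = 1 − e^(−5 × 0.03872 × 16.0) = 1 − e^(−3.098) = 1 − 0.04515 ≈ 0.955

0.955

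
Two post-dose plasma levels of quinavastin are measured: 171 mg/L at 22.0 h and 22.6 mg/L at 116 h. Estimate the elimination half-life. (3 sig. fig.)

k = ln(C₁/C₂) / (t₂ − t₁) = ln(171/22.6) / (116 − 22.0)
  = 2.024 / 94.00 = 0.02153 h⁻¹
t½ = ln 2 / k = ln 2 / 0.02153 ≈ 32.2 hours

32.2 hours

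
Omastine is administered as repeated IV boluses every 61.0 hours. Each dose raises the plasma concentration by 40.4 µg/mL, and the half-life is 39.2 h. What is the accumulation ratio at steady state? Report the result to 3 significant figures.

1.52

k = ln 2 / 39.2 = 0.01768 h⁻¹
Fraction remaining after one interval: e^(−kτ) = e^(−0.01768 × 61.0) = 0.3401
R = 1 / (1 − 0.3401) = 1 / 0.6599 ≈ 1.52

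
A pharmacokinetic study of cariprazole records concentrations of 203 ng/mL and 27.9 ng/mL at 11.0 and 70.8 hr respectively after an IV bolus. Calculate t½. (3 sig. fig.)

k = ln(C₁/C₂) / (t₂ − t₁) = ln(203/27.9) / (70.8 − 11.0)
  = 1.985 / 59.80 = 0.03319 hr⁻¹
t½ = ln 2 / k = ln 2 / 0.03319 ≈ 20.9 hours

20.9 hours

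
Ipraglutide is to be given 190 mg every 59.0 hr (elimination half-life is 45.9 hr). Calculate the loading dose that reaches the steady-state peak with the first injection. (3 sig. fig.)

k = ln 2 / 45.9 = 0.01510 hr⁻¹
Accumulation ratio R = 1 / (1 − e^(−kτ)) = 1 / (1 − e^(−0.01510×59.0)) = 1 / (1 − 0.4103) = 1.696
Loading dose = maintenance dose × R = 190 × 1.696 ≈ 322 mg

322 mg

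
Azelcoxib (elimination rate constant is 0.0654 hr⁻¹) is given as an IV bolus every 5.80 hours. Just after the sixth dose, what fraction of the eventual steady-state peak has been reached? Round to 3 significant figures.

0.897

f_n = 1 − e^(−nkτ) = 1 − e^(−6 × 0.06540 × 5.80) = 1 − e^(−2.276) = 1 − 0.1027 ≈ 0.897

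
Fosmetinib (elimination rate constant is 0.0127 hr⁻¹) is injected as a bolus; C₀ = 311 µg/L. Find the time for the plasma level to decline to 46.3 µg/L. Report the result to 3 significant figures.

C(t) = C₀ e^(−kt)  ⇒  t = ln(C₀/C) / k
t = ln(311/46.3) / 0.01270 = 1.905 / 0.01270 ≈ 150 hours

150 hours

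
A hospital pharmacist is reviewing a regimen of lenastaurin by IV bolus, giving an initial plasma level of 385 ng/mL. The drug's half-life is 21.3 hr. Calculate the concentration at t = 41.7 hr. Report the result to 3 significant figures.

k = ln 2 / 21.3 = 0.03254 hr⁻¹
C(t) = C₀ e^(−kt) = 385 × e^(−0.03254 × 41.7) = 385 × e^(−1.357) = 385 × 0.2574 ≈ 99.1 ng/mL

99.1 ng/mL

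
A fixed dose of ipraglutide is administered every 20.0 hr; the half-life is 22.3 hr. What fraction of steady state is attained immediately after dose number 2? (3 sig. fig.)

0.712

k = ln 2 / 22.3 = 0.03108 hr⁻¹
f_n = 1 − e^(−nkτ) = 1 − e^(−2 × 0.03108 × 20.0) = 1 − e^(−1.243) = 1 − 0.2884 ≈ 0.712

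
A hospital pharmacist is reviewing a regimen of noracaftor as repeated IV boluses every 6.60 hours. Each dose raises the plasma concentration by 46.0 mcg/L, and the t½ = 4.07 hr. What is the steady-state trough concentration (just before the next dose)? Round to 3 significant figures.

k = ln 2 / 4.07 = 0.1703 hr⁻¹
Fraction remaining after one interval: e^(−kτ) = e^(−0.1703 × 6.60) = 0.3250
R = 1 / (1 − 0.3250) = 1.481
Css,max = 46.0 × 1.481 = 68.15 mcg/L
Css,min = Css,max × e^(−kτ) = 68.15 × 0.3250 ≈ 22.1 mcg/L

22.1 mcg/L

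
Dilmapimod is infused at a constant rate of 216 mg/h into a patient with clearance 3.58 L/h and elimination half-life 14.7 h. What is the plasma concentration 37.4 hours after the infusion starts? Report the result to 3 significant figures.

Css = rate / CL = 216 / 3.58 = 60.34 mg/L
k = ln 2 / 14.7 = 0.04715 h⁻¹
C(t) = Css (1 − e^(−kt)) = 60.34 × (1 − e^(−1.764)) = 60.34 × 0.8286 ≈ 50.0 mg/L

50.0 mg/L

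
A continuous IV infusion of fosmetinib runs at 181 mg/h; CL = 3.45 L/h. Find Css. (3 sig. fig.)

52.5 µg/mL

Css = infusion rate / CL = 181 / 3.45 ≈ 52.5 µg/mL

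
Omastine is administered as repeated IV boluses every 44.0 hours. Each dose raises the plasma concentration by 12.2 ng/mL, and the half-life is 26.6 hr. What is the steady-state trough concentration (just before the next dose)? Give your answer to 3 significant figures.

5.68 ng/mL

k = ln 2 / 26.6 = 0.02606 hr⁻¹
Fraction remaining after one interval: e^(−kτ) = e^(−0.02606 × 44.0) = 0.3177
R = 1 / (1 − 0.3177) = 1.466
Css,max = 12.2 × 1.466 = 17.88 ng/mL
Css,min = Css,max × e^(−kτ) = 17.88 × 0.3177 ≈ 5.68 ng/mL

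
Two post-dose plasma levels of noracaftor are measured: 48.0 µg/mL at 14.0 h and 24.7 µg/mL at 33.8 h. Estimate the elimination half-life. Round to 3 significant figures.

20.7 hours

k = ln(C₁/C₂) / (t₂ − t₁) = ln(48.0/24.7) / (33.8 − 14.0)
  = 0.6644 / 19.80 = 0.03356 h⁻¹
t½ = ln 2 / k = ln 2 / 0.03356 ≈ 20.7 hours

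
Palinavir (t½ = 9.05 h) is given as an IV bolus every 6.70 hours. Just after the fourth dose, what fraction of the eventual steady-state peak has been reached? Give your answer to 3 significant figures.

0.872

k = ln 2 / 9.05 = 0.07659 h⁻¹
f_n = 1 − e^(−nkτ) = 1 − e^(−4 × 0.07659 × 6.70) = 1 − e^(−2.053) = 1 − 0.1284 ≈ 0.872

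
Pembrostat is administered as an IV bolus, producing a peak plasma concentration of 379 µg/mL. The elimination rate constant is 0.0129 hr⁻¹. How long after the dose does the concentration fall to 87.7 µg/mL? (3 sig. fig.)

113 hours

C(t) = C₀ e^(−kt)  ⇒  t = ln(C₀/C) / k
t = ln(379/87.7) / 0.01290 = 1.464 / 0.01290 ≈ 113 hours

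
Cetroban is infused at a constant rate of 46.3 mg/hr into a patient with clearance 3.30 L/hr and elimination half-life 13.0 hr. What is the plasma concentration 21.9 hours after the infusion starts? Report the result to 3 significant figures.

Css = rate / CL = 46.3 / 3.30 = 14.03 mg/L
k = ln 2 / 13.0 = 0.05332 hr⁻¹
C(t) = Css (1 − e^(−kt)) = 14.03 × (1 − e^(−1.168)) = 14.03 × 0.6889 ≈ 9.67 mg/L

9.67 mg/L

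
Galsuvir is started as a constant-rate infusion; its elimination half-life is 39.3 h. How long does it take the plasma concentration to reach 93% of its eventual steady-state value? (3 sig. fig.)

151 hours

k = ln 2 / 39.3 = 0.01764 h⁻¹
f = 1 − e^(−kt)  ⇒  t = −ln(1 − f) / k
t = −ln(1 − 0.93) / 0.01764 = 2.659 / 0.01764 ≈ 151 hours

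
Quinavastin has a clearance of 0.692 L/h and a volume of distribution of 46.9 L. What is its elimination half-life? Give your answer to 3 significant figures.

k = CL / V = 0.692 / 46.9 = 0.01475 h⁻¹
t½ = ln 2 / k = ln 2 / 0.01475 ≈ 47.0 hours

47.0 hours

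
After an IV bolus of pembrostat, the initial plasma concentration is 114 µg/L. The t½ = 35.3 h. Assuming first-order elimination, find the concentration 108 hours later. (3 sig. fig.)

k = ln 2 / 35.3 = 0.01964 h⁻¹
108 h is 3.059 half-lives, so C = 114 × (1/2)^3.059 = 114 × 0.1200 ≈ 13.7 µg/L

13.7 µg/L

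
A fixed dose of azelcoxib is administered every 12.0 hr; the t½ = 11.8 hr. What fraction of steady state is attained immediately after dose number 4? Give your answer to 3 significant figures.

0.940

k = ln 2 / 11.8 = 0.05874 hr⁻¹
f_n = 1 − e^(−nkτ) = 1 − e^(−4 × 0.05874 × 12.0) = 1 − e^(−2.820) = 1 − 0.05963 ≈ 0.940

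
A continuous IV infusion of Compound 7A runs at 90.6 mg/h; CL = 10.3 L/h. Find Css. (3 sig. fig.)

8.80 mg/L

Css = infusion rate / CL = 90.6 / 10.3 ≈ 8.80 mg/L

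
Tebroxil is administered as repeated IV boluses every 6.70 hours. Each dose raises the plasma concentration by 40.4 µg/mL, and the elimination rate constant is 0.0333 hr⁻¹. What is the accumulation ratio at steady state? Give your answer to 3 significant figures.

5.00

Fraction remaining after one interval: e^(−kτ) = e^(−0.03330 × 6.70) = 0.8000
R = 1 / (1 − 0.8000) = 1 / 0.2000 ≈ 5.00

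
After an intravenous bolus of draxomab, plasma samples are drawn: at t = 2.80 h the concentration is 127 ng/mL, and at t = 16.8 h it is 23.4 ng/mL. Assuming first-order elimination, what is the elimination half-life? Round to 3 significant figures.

k = ln(C₁/C₂) / (t₂ − t₁) = ln(127/23.4) / (16.8 − 2.80)
  = 1.691 / 14.00 = 0.1208 h⁻¹
t½ = ln 2 / k = ln 2 / 0.1208 ≈ 5.74 hours

5.74 hours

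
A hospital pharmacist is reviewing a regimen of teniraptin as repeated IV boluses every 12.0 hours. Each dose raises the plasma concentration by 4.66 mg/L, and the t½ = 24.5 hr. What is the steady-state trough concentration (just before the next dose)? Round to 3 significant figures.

11.5 mg/L

k = ln 2 / 24.5 = 0.02829 hr⁻¹
Fraction remaining after one interval: e^(−kτ) = e^(−0.02829 × 12.0) = 0.7121
R = 1 / (1 − 0.7121) = 3.474
Css,max = 4.66 × 3.474 = 16.19 mg/L
Css,min = Css,max × e^(−kτ) = 16.19 × 0.7121 ≈ 11.5 mg/L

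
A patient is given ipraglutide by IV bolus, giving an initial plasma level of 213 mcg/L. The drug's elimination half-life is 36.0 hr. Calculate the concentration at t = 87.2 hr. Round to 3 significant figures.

k = ln 2 / 36.0 = 0.01925 hr⁻¹
C(t) = C₀ e^(−kt) = 213 × e^(−0.01925 × 87.2) = 213 × e^(−1.679) = 213 × 0.1866 ≈ 39.7 mcg/L

39.7 mcg/L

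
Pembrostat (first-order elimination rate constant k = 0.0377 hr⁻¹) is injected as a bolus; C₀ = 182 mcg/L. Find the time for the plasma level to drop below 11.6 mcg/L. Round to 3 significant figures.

73.0 hours

C(t) = C₀ e^(−kt)  ⇒  t = ln(C₀/C) / k
t = ln(182/11.6) / 0.03770 = 2.753 / 0.03770 ≈ 73.0 hours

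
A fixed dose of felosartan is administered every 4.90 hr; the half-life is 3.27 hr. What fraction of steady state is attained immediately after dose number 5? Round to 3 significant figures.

k = ln 2 / 3.27 = 0.2120 hr⁻¹
f_n = 1 − e^(−nkτ) = 1 − e^(−5 × 0.2120 × 4.90) = 1 − e^(−5.193) = 1 − 0.005554 ≈ 0.994

0.994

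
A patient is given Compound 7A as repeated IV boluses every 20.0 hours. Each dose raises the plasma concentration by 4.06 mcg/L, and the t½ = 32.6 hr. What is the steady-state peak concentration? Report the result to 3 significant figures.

k = ln 2 / 32.6 = 0.02126 hr⁻¹
Fraction remaining after one interval: e^(−kτ) = e^(−0.02126 × 20.0) = 0.6536
R = 1 / (1 − 0.6536) = 2.887
Css,max = 4.06 × 2.887 ≈ 11.7 mcg/L

11.7 mcg/L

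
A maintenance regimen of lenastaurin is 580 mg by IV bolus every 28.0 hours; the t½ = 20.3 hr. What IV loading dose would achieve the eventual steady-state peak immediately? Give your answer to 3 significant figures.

k = ln 2 / 20.3 = 0.03415 hr⁻¹
Accumulation ratio R = 1 / (1 − e^(−kτ)) = 1 / (1 − e^(−0.03415×28.0)) = 1 / (1 − 0.3844) = 1.624
Loading dose = maintenance dose × R = 580 × 1.624 ≈ 942 mg

942 mg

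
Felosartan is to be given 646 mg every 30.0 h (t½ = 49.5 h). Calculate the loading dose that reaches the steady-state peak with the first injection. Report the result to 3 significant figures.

1880 mg

k = ln 2 / 49.5 = 0.01400 h⁻¹
Accumulation ratio R = 1 / (1 − e^(−kτ)) = 1 / (1 − e^(−0.01400×30.0)) = 1 / (1 − 0.6570) = 2.915
Loading dose = maintenance dose × R = 646 × 2.915 ≈ 1880 mg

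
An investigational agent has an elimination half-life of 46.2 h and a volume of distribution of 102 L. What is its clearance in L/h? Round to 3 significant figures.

1.53 L/h

k = ln 2 / t½ = ln 2 / 46.2 = 0.01500 h⁻¹
CL = k · V = 0.01500 × 102 ≈ 1.53 L/h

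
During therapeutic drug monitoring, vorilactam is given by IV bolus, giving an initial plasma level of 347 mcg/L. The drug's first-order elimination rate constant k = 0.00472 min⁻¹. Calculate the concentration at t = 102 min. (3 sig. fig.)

C(t) = C₀ e^(−kt) = 347 × e^(−0.004720 × 102) = 347 × e^(−0.4814) = 347 × 0.6179 ≈ 214 mcg/L

214 mcg/L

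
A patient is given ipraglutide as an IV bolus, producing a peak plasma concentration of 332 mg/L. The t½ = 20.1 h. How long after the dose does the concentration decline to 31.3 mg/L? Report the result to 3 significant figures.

k = ln 2 / 20.1 = 0.03448 h⁻¹
C(t) = C₀ e^(−kt)  ⇒  t = ln(C₀/C) / k
t = ln(332/31.3) / 0.03448 = 2.362 / 0.03448 ≈ 68.5 hours

68.5 hours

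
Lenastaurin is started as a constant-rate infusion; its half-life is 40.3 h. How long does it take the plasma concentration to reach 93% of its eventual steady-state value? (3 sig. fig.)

155 hours

k = ln 2 / 40.3 = 0.01720 h⁻¹
f = 1 − e^(−kt)  ⇒  t = −ln(1 − f) / k
t = −ln(1 − 0.93) / 0.01720 = 2.659 / 0.01720 ≈ 155 hours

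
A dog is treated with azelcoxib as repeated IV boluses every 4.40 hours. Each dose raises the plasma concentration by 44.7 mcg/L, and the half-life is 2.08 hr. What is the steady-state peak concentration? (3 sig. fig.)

k = ln 2 / 2.08 = 0.3332 hr⁻¹
Fraction remaining after one interval: e^(−kτ) = e^(−0.3332 × 4.40) = 0.2308
R = 1 / (1 − 0.2308) = 1.300
Css,max = 44.7 × 1.300 ≈ 58.1 mcg/L

58.1 mcg/L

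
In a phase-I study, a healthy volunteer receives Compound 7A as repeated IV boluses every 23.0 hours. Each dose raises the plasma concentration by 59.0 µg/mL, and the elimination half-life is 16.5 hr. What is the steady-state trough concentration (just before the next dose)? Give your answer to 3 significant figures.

k = ln 2 / 16.5 = 0.04201 hr⁻¹
Fraction remaining after one interval: e^(−kτ) = e^(−0.04201 × 23.0) = 0.3805
R = 1 / (1 − 0.3805) = 1.614
Css,max = 59.0 × 1.614 = 95.24 µg/mL
Css,min = Css,max × e^(−kτ) = 95.24 × 0.3805 ≈ 36.2 µg/mL

36.2 µg/mL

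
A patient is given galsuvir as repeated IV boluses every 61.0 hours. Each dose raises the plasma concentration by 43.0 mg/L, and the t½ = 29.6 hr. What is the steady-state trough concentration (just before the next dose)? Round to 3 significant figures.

13.6 mg/L

k = ln 2 / 29.6 = 0.02342 hr⁻¹
Fraction remaining after one interval: e^(−kτ) = e^(−0.02342 × 61.0) = 0.2397
R = 1 / (1 − 0.2397) = 1.315
Css,max = 43.0 × 1.315 = 56.56 mg/L
Css,min = Css,max × e^(−kτ) = 56.56 × 0.2397 ≈ 13.6 mg/L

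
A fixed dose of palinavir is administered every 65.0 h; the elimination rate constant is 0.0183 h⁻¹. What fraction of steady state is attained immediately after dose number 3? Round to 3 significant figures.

f_n = 1 − e^(−nkτ) = 1 − e^(−3 × 0.01830 × 65.0) = 1 − e^(−3.569) = 1 − 0.02820 ≈ 0.972

0.972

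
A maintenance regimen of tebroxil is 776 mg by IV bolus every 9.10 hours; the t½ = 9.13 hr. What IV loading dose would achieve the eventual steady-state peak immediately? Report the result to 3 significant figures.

1560 mg

k = ln 2 / 9.13 = 0.07592 hr⁻¹
Accumulation ratio R = 1 / (1 − e^(−kτ)) = 1 / (1 − e^(−0.07592×9.10)) = 1 / (1 − 0.5011) = 2.005
Loading dose = maintenance dose × R = 776 × 2.005 ≈ 1560 mg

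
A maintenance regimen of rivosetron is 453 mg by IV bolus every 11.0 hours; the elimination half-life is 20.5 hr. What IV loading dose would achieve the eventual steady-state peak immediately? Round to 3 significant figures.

k = ln 2 / 20.5 = 0.03381 hr⁻¹
Accumulation ratio R = 1 / (1 − e^(−kτ)) = 1 / (1 − e^(−0.03381×11.0)) = 1 / (1 − 0.6894) = 3.220
Loading dose = maintenance dose × R = 453 × 3.220 ≈ 1460 mg

1460 mg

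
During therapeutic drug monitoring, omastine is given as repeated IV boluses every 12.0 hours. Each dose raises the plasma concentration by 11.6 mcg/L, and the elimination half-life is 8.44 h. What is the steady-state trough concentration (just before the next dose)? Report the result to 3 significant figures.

k = ln 2 / 8.44 = 0.08213 h⁻¹
Fraction remaining after one interval: e^(−kτ) = e^(−0.08213 × 12.0) = 0.3732
R = 1 / (1 − 0.3732) = 1.596
Css,max = 11.6 × 1.596 = 18.51 mcg/L
Css,min = Css,max × e^(−kτ) = 18.51 × 0.3732 ≈ 6.91 mcg/L

6.91 mcg/L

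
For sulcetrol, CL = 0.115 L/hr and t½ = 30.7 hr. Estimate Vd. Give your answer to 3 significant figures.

k = ln 2 / t½ = ln 2 / 30.7 = 0.02258 hr⁻¹
V = CL / k = 0.115 / 0.02258 ≈ 5.09 L

5.09 L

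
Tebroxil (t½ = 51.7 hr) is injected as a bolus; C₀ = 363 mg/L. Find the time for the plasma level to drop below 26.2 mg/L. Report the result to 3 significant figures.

196 hours

k = ln 2 / 51.7 = 0.01341 hr⁻¹
C(t) = C₀ e^(−kt)  ⇒  t = ln(C₀/C) / k
t = ln(363/26.2) / 0.01341 = 2.629 / 0.01341 ≈ 196 hours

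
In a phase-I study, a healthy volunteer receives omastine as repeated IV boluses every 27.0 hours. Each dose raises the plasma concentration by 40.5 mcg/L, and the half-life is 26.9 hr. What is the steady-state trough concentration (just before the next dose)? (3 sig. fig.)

k = ln 2 / 26.9 = 0.02577 hr⁻¹
Fraction remaining after one interval: e^(−kτ) = e^(−0.02577 × 27.0) = 0.4987
R = 1 / (1 − 0.4987) = 1.995
Css,max = 40.5 × 1.995 = 80.79 mcg/L
Css,min = Css,max × e^(−kτ) = 80.79 × 0.4987 ≈ 40.3 mcg/L

40.3 mcg/L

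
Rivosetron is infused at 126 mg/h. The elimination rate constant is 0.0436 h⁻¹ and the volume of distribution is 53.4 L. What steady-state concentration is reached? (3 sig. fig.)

CL = k · V = 0.0436 × 53.4 = 2.328 L/h
Css = rate / CL = 126 / 2.328 ≈ 54.1 µg/mL

54.1 µg/mL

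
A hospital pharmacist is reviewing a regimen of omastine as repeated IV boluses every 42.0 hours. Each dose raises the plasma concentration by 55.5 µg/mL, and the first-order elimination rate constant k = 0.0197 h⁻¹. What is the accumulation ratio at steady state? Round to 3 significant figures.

Fraction remaining after one interval: e^(−kτ) = e^(−0.01970 × 42.0) = 0.4372
R = 1 / (1 − 0.4372) = 1 / 0.5628 ≈ 1.78

1.78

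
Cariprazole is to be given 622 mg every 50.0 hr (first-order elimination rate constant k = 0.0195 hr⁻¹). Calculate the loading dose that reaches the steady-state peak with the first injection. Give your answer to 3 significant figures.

Accumulation ratio R = 1 / (1 − e^(−kτ)) = 1 / (1 − e^(−0.01950×50.0)) = 1 / (1 − 0.3772) = 1.606
Loading dose = maintenance dose × R = 622 × 1.606 ≈ 999 mg

999 mg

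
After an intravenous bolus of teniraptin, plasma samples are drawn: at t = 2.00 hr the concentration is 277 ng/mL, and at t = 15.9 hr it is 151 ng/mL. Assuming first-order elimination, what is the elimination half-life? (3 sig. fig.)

15.9 hours

k = ln(C₁/C₂) / (t₂ − t₁) = ln(277/151) / (15.9 − 2.00)
  = 0.6067 / 13.90 = 0.04365 hr⁻¹
t½ = ln 2 / k = ln 2 / 0.04365 ≈ 15.9 hours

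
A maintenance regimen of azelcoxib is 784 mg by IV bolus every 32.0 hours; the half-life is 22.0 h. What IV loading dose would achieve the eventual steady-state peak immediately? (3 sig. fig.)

k = ln 2 / 22.0 = 0.03151 h⁻¹
Accumulation ratio R = 1 / (1 − e^(−kτ)) = 1 / (1 − e^(−0.03151×32.0)) = 1 / (1 − 0.3649) = 1.574
Loading dose = maintenance dose × R = 784 × 1.574 ≈ 1230 mg

1230 mg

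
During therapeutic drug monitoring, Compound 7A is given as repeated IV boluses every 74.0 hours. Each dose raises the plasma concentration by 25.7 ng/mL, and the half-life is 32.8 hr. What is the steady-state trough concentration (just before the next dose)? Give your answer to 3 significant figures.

6.80 ng/mL

k = ln 2 / 32.8 = 0.02113 hr⁻¹
Fraction remaining after one interval: e^(−kτ) = e^(−0.02113 × 74.0) = 0.2093
R = 1 / (1 − 0.2093) = 1.265
Css,max = 25.7 × 1.265 = 32.50 ng/mL
Css,min = Css,max × e^(−kτ) = 32.50 × 0.2093 ≈ 6.80 ng/mL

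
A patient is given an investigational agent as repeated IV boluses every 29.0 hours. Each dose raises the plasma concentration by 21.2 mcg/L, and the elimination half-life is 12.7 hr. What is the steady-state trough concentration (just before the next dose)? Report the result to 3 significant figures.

5.48 mcg/L

k = ln 2 / 12.7 = 0.05458 hr⁻¹
Fraction remaining after one interval: e^(−kτ) = e^(−0.05458 × 29.0) = 0.2054
R = 1 / (1 − 0.2054) = 1.259
Css,max = 21.2 × 1.259 = 26.68 mcg/L
Css,min = Css,max × e^(−kτ) = 26.68 × 0.2054 ≈ 5.48 mcg/L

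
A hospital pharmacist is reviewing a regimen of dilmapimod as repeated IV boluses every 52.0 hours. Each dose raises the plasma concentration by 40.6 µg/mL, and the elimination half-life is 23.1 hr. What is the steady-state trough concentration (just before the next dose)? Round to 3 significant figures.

10.8 µg/mL

k = ln 2 / 23.1 = 0.03001 hr⁻¹
Fraction remaining after one interval: e^(−kτ) = e^(−0.03001 × 52.0) = 0.2101
R = 1 / (1 − 0.2101) = 1.266
Css,max = 40.6 × 1.266 = 51.40 µg/mL
Css,min = Css,max × e^(−kτ) = 51.40 × 0.2101 ≈ 10.8 µg/mL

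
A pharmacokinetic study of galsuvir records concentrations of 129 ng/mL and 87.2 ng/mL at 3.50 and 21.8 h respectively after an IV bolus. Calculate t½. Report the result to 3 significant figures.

k = ln(C₁/C₂) / (t₂ − t₁) = ln(129/87.2) / (21.8 − 3.50)
  = 0.3916 / 18.30 = 0.02140 h⁻¹
t½ = ln 2 / k = ln 2 / 0.02140 ≈ 32.4 hours

32.4 hours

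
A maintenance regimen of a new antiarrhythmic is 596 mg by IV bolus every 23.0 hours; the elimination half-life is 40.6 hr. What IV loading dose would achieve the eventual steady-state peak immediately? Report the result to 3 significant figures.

1840 mg

k = ln 2 / 40.6 = 0.01707 hr⁻¹
Accumulation ratio R = 1 / (1 − e^(−kτ)) = 1 / (1 − e^(−0.01707×23.0)) = 1 / (1 − 0.6753) = 3.079
Loading dose = maintenance dose × R = 596 × 3.079 ≈ 1840 mg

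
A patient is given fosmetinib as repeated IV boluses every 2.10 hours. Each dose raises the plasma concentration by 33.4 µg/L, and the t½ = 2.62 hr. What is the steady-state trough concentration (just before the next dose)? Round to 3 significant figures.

k = ln 2 / 2.62 = 0.2646 hr⁻¹
Fraction remaining after one interval: e^(−kτ) = e^(−0.2646 × 2.10) = 0.5737
R = 1 / (1 − 0.5737) = 2.346
Css,max = 33.4 × 2.346 = 78.36 µg/L
Css,min = Css,max × e^(−kτ) = 78.36 × 0.5737 ≈ 45.0 µg/L

45.0 µg/L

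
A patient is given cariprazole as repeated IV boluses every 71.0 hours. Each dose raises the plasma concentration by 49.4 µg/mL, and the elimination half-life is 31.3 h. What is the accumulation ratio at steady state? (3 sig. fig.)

1.26

k = ln 2 / 31.3 = 0.02215 h⁻¹
Fraction remaining after one interval: e^(−kτ) = e^(−0.02215 × 71.0) = 0.2076
R = 1 / (1 − 0.2076) = 1 / 0.7924 ≈ 1.26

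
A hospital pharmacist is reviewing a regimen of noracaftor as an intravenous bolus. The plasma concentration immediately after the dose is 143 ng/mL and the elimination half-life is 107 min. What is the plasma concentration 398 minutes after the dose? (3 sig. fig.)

10.9 ng/mL

k = ln 2 / 107 = 0.006478 min⁻¹
C(t) = C₀ e^(−kt) = 143 × e^(−0.006478 × 398) = 143 × e^(−2.578) = 143 × 0.07591 ≈ 10.9 ng/mL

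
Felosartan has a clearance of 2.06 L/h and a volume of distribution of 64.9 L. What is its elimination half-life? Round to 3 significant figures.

21.8 hours

k = CL / V = 2.06 / 64.9 = 0.03174 h⁻¹
t½ = ln 2 / k = ln 2 / 0.03174 ≈ 21.8 hours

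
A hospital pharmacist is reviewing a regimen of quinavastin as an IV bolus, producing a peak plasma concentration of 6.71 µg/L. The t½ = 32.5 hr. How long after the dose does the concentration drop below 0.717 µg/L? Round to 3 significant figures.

k = ln 2 / 32.5 = 0.02133 hr⁻¹
C(t) = C₀ e^(−kt)  ⇒  t = ln(C₀/C) / k
t = ln(6.71/0.717) / 0.02133 = 2.236 / 0.02133 ≈ 105 hours

105 hours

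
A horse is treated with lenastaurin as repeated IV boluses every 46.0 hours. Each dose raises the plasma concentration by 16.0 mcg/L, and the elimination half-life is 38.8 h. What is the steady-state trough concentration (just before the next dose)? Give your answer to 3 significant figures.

k = ln 2 / 38.8 = 0.01786 h⁻¹
Fraction remaining after one interval: e^(−kτ) = e^(−0.01786 × 46.0) = 0.4397
R = 1 / (1 − 0.4397) = 1.785
Css,max = 16.0 × 1.785 = 28.55 mcg/L
Css,min = Css,max × e^(−kτ) = 28.55 × 0.4397 ≈ 12.6 mcg/L

12.6 mcg/L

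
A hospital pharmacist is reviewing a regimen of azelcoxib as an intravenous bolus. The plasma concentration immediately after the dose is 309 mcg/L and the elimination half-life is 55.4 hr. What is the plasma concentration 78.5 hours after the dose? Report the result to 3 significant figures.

k = ln 2 / 55.4 = 0.01251 hr⁻¹
C(t) = C₀ e^(−kt) = 309 × e^(−0.01251 × 78.5) = 309 × e^(−0.9822) = 309 × 0.3745 ≈ 116 mcg/L

116 mcg/L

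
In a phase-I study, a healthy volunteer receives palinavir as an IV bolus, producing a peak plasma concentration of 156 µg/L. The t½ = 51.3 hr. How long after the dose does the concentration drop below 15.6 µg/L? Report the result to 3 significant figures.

k = ln 2 / 51.3 = 0.01351 hr⁻¹
C(t) = C₀ e^(−kt)  ⇒  t = ln(C₀/C) / k
t = ln(156/15.6) / 0.01351 = 2.303 / 0.01351 ≈ 170 hours

170 hours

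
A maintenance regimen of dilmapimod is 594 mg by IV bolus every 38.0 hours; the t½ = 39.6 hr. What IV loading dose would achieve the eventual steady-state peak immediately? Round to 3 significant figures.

k = ln 2 / 39.6 = 0.01750 hr⁻¹
Accumulation ratio R = 1 / (1 − e^(−kτ)) = 1 / (1 − e^(−0.01750×38.0)) = 1 / (1 − 0.5142) = 2.058
Loading dose = maintenance dose × R = 594 × 2.058 ≈ 1220 mg

1220 mg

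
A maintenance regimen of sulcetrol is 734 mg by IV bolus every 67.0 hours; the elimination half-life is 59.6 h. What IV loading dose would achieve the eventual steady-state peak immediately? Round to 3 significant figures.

k = ln 2 / 59.6 = 0.01163 h⁻¹
Accumulation ratio R = 1 / (1 − e^(−kτ)) = 1 / (1 − e^(−0.01163×67.0)) = 1 / (1 − 0.4588) = 1.848
Loading dose = maintenance dose × R = 734 × 1.848 ≈ 1360 mg

1360 mg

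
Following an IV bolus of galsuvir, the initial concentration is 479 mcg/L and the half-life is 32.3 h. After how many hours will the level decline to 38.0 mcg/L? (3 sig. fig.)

118 hours

k = ln 2 / 32.3 = 0.02146 h⁻¹
C(t) = C₀ e^(−kt)  ⇒  t = ln(C₀/C) / k
t = ln(479/38.0) / 0.02146 = 2.534 / 0.02146 ≈ 118 hours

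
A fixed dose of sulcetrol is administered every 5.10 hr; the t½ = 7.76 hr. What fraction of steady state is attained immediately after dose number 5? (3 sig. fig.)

k = ln 2 / 7.76 = 0.08932 hr⁻¹
f_n = 1 − e^(−nkτ) = 1 − e^(−5 × 0.08932 × 5.10) = 1 − e^(−2.278) = 1 − 0.1025 ≈ 0.897

0.897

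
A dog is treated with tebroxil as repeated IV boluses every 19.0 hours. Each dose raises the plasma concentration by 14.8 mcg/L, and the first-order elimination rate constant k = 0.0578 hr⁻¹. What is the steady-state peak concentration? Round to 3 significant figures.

22.2 mcg/L

Fraction remaining after one interval: e^(−kτ) = e^(−0.05780 × 19.0) = 0.3335
R = 1 / (1 − 0.3335) = 1.500
Css,max = 14.8 × 1.500 ≈ 22.2 mcg/L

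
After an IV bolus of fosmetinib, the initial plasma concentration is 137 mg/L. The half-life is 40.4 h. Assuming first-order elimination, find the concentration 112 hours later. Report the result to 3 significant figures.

20.1 mg/L

k = ln 2 / 40.4 = 0.01716 h⁻¹
112 h is 2.772 half-lives, so C = 137 × (1/2)^2.772 = 137 × 0.1464 ≈ 20.1 mg/L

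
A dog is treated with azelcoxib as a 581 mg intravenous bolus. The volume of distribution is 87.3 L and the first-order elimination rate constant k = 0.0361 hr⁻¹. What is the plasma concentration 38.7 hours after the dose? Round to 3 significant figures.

C₀ = dose / V = 581 / 87.3 = 6.655 mg/L
C(t) = C₀ e^(−kt) = 6.655 × e^(−0.03610 × 38.7) = 6.655 × e^(−1.397) = 6.655 × 0.2473 ≈ 1.65 mg/L

1.65 mg/L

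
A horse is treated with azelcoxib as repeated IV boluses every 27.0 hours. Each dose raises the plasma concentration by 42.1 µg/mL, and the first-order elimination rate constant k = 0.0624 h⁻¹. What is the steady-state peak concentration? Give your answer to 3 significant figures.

Fraction remaining after one interval: e^(−kτ) = e^(−0.06240 × 27.0) = 0.1855
R = 1 / (1 − 0.1855) = 1.228
Css,max = 42.1 × 1.228 ≈ 51.7 µg/mL

51.7 µg/mL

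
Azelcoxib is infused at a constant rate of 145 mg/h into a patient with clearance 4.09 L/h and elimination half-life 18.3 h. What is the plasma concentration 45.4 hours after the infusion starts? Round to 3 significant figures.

29.1 mg/L

Css = rate / CL = 145 / 4.09 = 35.45 mg/L
k = ln 2 / 18.3 = 0.03788 h⁻¹
C(t) = Css (1 − e^(−kt)) = 35.45 × (1 − e^(−1.720)) = 35.45 × 0.8209 ≈ 29.1 mg/L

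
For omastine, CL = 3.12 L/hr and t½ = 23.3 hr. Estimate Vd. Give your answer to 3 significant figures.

k = ln 2 / t½ = ln 2 / 23.3 = 0.02975 hr⁻¹
V = CL / k = 3.12 / 0.02975 ≈ 105 L

105 L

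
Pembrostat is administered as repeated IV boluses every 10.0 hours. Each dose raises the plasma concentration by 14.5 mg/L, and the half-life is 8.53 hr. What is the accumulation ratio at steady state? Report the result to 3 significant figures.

1.80

k = ln 2 / 8.53 = 0.08126 hr⁻¹
Fraction remaining after one interval: e^(−kτ) = e^(−0.08126 × 10.0) = 0.4437
R = 1 / (1 − 0.4437) = 1 / 0.5563 ≈ 1.80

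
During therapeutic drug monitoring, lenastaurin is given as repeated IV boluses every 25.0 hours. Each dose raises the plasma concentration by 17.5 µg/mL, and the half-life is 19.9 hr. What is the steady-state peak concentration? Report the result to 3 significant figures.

k = ln 2 / 19.9 = 0.03483 hr⁻¹
Fraction remaining after one interval: e^(−kτ) = e^(−0.03483 × 25.0) = 0.4186
R = 1 / (1 − 0.4186) = 1.720
Css,max = 17.5 × 1.720 ≈ 30.1 µg/mL

30.1 µg/mL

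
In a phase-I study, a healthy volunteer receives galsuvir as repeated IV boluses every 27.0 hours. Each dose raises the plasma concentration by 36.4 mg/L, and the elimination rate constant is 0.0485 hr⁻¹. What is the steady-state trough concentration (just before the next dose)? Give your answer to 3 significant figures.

13.5 mg/L

Fraction remaining after one interval: e^(−kτ) = e^(−0.04850 × 27.0) = 0.2700
R = 1 / (1 − 0.2700) = 1.370
Css,max = 36.4 × 1.370 = 49.86 mg/L
Css,min = Css,max × e^(−kτ) = 49.86 × 0.2700 ≈ 13.5 mg/L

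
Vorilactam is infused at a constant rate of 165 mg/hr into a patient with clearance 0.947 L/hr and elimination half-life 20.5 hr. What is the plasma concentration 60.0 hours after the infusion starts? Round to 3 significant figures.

151 mg/L

Css = rate / CL = 165 / 0.947 = 174.2 mg/L
k = ln 2 / 20.5 = 0.03381 hr⁻¹
C(t) = Css (1 − e^(−kt)) = 174.2 × (1 − e^(−2.029)) = 174.2 × 0.8685 ≈ 151 mg/L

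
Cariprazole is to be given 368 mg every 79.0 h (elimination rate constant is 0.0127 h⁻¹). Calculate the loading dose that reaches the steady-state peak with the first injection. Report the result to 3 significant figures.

581 mg

Accumulation ratio R = 1 / (1 − e^(−kτ)) = 1 / (1 − e^(−0.01270×79.0)) = 1 / (1 − 0.3667) = 1.579
Loading dose = maintenance dose × R = 368 × 1.579 ≈ 581 mg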